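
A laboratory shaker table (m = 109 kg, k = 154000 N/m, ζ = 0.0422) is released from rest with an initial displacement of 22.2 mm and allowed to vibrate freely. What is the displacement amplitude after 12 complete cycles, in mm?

Logarithmic decrement δ = 2πζ/√(1 − ζ²) = 2π × 0.04220/√(1 − 0.00178) = 0.2654.
After n cycles, x_n/x₀ = e^(−nδ), so x_12 = 22.2 × e^(−12 × 0.2654) = 22.2 × 0.04139 = 0.9189 mm.

0.919 mm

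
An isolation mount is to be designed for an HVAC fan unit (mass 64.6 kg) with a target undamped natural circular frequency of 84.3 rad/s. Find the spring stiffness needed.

k = m·ω_n² = 64.6 × 84.30² = 64.6 × 7106 = 459100 N/m.

459000 N/m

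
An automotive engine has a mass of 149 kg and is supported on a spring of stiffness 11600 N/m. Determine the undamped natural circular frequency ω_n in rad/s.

ω_n = √(k/m) = √(11600/149) = √77.85 = 8.823 rad/s.

8.82 rad/s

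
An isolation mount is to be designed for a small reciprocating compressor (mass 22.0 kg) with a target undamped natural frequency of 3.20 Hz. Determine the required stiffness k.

ω_n = 2πf_n = 2π × 3.20 = 20.11 rad/s.
k = m·ω_n² = 22.0 × 20.11² = 22.0 × 404.3 = 8894 N/m.

8890 N/m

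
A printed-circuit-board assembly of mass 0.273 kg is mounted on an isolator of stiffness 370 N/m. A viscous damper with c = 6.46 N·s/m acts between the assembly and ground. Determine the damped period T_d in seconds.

0.180 s

ω_n = √(k/m) = √(370.0/0.273) = 36.81 rad/s.
Critical damping c_c = 2√(k·m) = 2√(370.0 × 0.273) = 20.10 N·s/m, so ζ = c/c_c = 6.46/20.10 = 0.3214.
ω_d = ω_n√(1 − ζ²) = 36.81 × √(1 − 0.103) = 34.86 rad/s.
T_d = 2π/ω_d = 0.1802 s.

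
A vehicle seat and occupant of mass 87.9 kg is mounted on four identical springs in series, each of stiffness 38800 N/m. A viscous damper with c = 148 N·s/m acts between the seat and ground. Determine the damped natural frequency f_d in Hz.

1.67 Hz

Series springs: 1/k_eq = 4/38800, so k_eq = 38800/4 = 9700 N/m.
ω_n = √(k_eq/m) = √(9700/87.9) = 10.50 rad/s.
Critical damping c_c = 2√(k_eq·m) = 2√(9700 × 87.9) = 1847 N·s/m, so ζ = c/c_c = 148/1847 = 0.08014.
ω_d = ω_n√(1 − ζ²) = 10.50 × √(1 − 0.00642) = 10.47 rad/s.
f_d = ω_d/(2π) = 1.667 Hz.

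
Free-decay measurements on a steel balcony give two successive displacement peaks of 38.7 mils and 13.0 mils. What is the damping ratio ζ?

0.171

Logarithmic decrement δ = (1/n)·ln(x₀/x_n) = (1/1)·ln(38.7/13.0) = (1/1)·ln(2.977) = 1.091.
ζ = δ/√(4π² + δ²) = 1.091/√(39.48 + 1.19) = 1.091/6.377 = 0.1711.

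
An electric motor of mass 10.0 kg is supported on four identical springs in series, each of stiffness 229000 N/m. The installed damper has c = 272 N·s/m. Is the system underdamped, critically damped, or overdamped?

Series springs: 1/k_eq = 4/229000, so k_eq = 229000/4 = 57250 N/m.
c_c = 2√(k_eq·m) = 1513 N·s/m; ζ = c/c_c = 272/1513 = 0.180.
Since ζ < 1 the system is underdamped.

underdamped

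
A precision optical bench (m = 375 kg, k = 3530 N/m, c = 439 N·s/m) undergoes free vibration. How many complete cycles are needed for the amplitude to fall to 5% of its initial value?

3 cycles

ζ = c/(2√(km)) = 439/(2√(3530 × 375)) = 439/2301 = 0.1908.
Logarithmic decrement δ = 2πζ/√(1 − ζ²) = 2π × 0.1908/√(1 − 0.0364) = 1.221.
x_n/x₀ = e^(−nδ) ≤ 0.05; take ln: n ≥ ln(1/0.05)/δ = 2.996/1.221 = 2.453.
So 3 complete cycles are required.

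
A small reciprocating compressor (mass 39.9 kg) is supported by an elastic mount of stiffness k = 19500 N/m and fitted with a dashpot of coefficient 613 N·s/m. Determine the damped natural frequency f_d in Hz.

ω_n = √(k/m) = √(19500/39.9) = 22.11 rad/s.
Critical damping c_c = 2√(k·m) = 2√(19500 × 39.9) = 1764 N·s/m, so ζ = c/c_c = 613/1764 = 0.3475.
ω_d = ω_n√(1 − ζ²) = 22.11 × √(1 − 0.121) = 20.73 rad/s.
f_d = ω_d/(2π) = 3.299 Hz.

3.30 Hz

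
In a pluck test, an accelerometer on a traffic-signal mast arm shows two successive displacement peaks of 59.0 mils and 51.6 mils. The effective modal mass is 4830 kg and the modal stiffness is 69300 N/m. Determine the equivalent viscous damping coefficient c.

780 N·s/m

Logarithmic decrement δ = (1/n)·ln(x₀/x_n) = (1/1)·ln(59.0/51.6) = (1/1)·ln(1.143) = 0.1340.
ζ = δ/√(4π² + δ²) = 0.1340/√(39.48 + 0.0180) = 0.1340/6.285 = 0.02132.
c = ζ · 2√(km) = 0.02132 × 2√(69300 × 4830) = 0.02132 × 36590 = 780.3 N·s/m.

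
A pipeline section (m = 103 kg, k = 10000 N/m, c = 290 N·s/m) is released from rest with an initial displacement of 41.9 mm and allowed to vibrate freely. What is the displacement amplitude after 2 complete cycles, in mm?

ζ = c/(2√(km)) = 290/(2√(10000 × 103)) = 290/2030 = 0.1429.
Logarithmic decrement δ = 2πζ/√(1 − ζ²) = 2π × 0.1429/√(1 − 0.0204) = 0.9070.
After n cycles, x_n/x₀ = e^(−nδ), so x_2 = 41.9 × e^(−2 × 0.9070) = 41.9 × 0.1630 = 6.830 mm.

6.83 mm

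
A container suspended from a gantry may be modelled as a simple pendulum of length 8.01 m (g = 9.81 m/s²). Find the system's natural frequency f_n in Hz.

0.176 Hz

For a simple pendulum ω_n = √(g/L) = √(9.81/8.01) = √1.225 = 1.107 rad/s.
f_n = ω_n/(2π) = 1.107/6.283 = 0.1761 Hz.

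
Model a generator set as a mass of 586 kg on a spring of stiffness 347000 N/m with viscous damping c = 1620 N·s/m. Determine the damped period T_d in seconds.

ω_n = √(k/m) = √(347000/586) = 24.33 rad/s.
Critical damping c_c = 2√(k·m) = 2√(347000 × 586) = 28520 N·s/m, so ζ = c/c_c = 1620/28520 = 0.05680.
ω_d = ω_n√(1 − ζ²) = 24.33 × √(1 − 0.00323) = 24.29 rad/s.
T_d = 2π/ω_d = 0.2586 s.

0.259 s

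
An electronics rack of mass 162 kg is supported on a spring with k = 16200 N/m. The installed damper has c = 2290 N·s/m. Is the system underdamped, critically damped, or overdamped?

c_c = 2√(k·m) = 3240 N·s/m; ζ = c/c_c = 2290/3240 = 0.707.
Since ζ < 1 the system is underdamped.

underdamped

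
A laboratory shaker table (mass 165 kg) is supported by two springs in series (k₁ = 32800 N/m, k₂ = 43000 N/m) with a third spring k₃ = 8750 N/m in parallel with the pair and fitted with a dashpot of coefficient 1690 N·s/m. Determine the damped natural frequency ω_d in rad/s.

11.8 rad/s

Series pair: k_s = k₁k₂/(k₁+k₂) = (32800)(43000)/(32800 + 43000) = 18610 N/m. In parallel with k₃: k_eq = 18610 + 8750 = 27360 N/m.
ω_n = √(k_eq/m) = √(27360/165) = 12.88 rad/s.
Critical damping c_c = 2√(k_eq·m) = 2√(27360 × 165) = 4249 N·s/m, so ζ = c/c_c = 1690/4249 = 0.3977.
ω_d = ω_n√(1 − ζ²) = 12.88 × √(1 − 0.158) = 11.81 rad/s.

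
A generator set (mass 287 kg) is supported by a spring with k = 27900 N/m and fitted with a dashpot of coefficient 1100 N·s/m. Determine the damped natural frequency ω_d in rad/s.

ω_n = √(k/m) = √(27900/287) = 9.860 rad/s.
Critical damping c_c = 2√(k·m) = 2√(27900 × 287) = 5659 N·s/m, so ζ = c/c_c = 1100/5659 = 0.1944.
ω_d = ω_n√(1 − ζ²) = 9.860 × √(1 − 0.0378) = 9.672 rad/s.

9.67 rad/s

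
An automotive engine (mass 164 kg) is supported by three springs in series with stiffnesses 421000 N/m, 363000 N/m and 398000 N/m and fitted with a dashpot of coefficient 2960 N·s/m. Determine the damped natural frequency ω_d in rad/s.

Series springs: 1/k_eq = 1/421000 + 1/363000 + 1/398000 = 7.643×10^-6, so k_eq = 130800 N/m.
ω_n = √(k_eq/m) = √(130800/164) = 28.25 rad/s.
Critical damping c_c = 2√(k_eq·m) = 2√(130800 × 164) = 9265 N·s/m, so ζ = c/c_c = 2960/9265 = 0.3195.
ω_d = ω_n√(1 − ζ²) = 28.25 × √(1 − 0.102) = 26.77 rad/s.

26.8 rad/s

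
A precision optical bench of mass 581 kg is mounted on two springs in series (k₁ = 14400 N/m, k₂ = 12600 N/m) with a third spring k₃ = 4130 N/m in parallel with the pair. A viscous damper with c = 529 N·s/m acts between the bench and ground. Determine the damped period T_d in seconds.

1.46 s

Series pair: k_s = k₁k₂/(k₁+k₂) = (14400)(12600)/(14400 + 12600) = 6720 N/m. In parallel with k₃: k_eq = 6720 + 4130 = 10850 N/m.
ω_n = √(k_eq/m) = √(10850/581) = 4.321 rad/s.
Critical damping c_c = 2√(k_eq·m) = 2√(10850 × 581) = 5021 N·s/m, so ζ = c/c_c = 529/5021 = 0.1053.
ω_d = ω_n√(1 − ζ²) = 4.321 × √(1 − 0.0111) = 4.297 rad/s.
T_d = 2π/ω_d = 1.462 s.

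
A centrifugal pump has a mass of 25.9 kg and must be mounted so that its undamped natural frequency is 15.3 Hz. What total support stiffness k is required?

ω_n = 2πf_n = 2π × 15.3 = 96.13 rad/s.
k = m·ω_n² = 25.9 × 96.13² = 25.9 × 9242 = 239400 N/m.

239000 N/m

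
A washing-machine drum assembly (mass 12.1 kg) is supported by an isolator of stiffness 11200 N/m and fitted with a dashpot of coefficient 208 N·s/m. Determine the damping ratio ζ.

0.283

ω_n = √(k/m) = √(11200/12.1) = 30.42 rad/s.
Critical damping c_c = 2√(k·m) = 2√(11200 × 12.1) = 736.3 N·s/m, so ζ = c/c_c = 208/736.3 = 0.2825.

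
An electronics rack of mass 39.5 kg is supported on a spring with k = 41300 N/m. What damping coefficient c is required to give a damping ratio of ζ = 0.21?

536 N·s/m

c_c = 2√(k·m) = 2√(41300 × 39.5) = 2554 N·s/m.
c = ζ·c_c = 0.21 × 2554 = 536.4 N·s/m.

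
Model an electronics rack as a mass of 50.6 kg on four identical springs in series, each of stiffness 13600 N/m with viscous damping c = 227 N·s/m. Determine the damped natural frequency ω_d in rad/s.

7.88 rad/s

Series springs: 1/k_eq = 4/13600, so k_eq = 13600/4 = 3400 N/m.
ω_n = √(k_eq/m) = √(3400/50.6) = 8.197 rad/s.
Critical damping c_c = 2√(k_eq·m) = 2√(3400 × 50.6) = 829.6 N·s/m, so ζ = c/c_c = 227/829.6 = 0.2736.
ω_d = ω_n√(1 − ζ²) = 8.197 × √(1 − 0.0749) = 7.884 rad/s.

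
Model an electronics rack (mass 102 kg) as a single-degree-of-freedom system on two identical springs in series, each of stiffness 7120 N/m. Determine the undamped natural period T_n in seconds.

1.06 s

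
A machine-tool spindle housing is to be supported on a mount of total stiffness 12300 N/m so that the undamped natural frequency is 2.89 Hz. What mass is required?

37.3 kg

ω_n = 2πf_n = 2π × 2.89 = 18.16 rad/s.
m = k/ω_n² = 12300/18.16² = 12300/329.7 = 37.30 kg.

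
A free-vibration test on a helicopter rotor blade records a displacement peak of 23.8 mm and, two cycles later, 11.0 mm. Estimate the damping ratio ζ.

Logarithmic decrement δ = (1/n)·ln(x₀/x_n) = (1/2)·ln(23.8/11.0) = (1/2)·ln(2.164) = 0.3859.
ζ = δ/√(4π² + δ²) = 0.3859/√(39.48 + 0.149) = 0.3859/6.295 = 0.06130.

0.0613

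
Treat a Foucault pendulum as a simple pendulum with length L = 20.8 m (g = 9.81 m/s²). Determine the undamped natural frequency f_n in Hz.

For a simple pendulum ω_n = √(g/L) = √(9.81/20.8) = √0.4716 = 0.6868 rad/s.
f_n = ω_n/(2π) = 0.6868/6.283 = 0.1093 Hz.

0.109 Hz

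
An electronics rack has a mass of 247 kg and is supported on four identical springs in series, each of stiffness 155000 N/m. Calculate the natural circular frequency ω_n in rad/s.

Series springs: 1/k_eq = 4/155000, so k_eq = 155000/4 = 38750 N/m.
ω_n = √(k_eq/m) = √(38750/247) = √156.9 = 12.53 rad/s.

12.5 rad/s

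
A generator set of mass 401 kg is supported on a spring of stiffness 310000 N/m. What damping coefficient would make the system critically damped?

22300 N·s/m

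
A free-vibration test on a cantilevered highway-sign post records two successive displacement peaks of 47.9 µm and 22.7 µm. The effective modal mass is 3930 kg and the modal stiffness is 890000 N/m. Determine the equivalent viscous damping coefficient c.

14000 N·s/m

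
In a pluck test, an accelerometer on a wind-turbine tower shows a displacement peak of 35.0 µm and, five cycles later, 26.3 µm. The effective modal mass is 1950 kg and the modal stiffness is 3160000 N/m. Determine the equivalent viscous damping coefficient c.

Logarithmic decrement δ = (1/n)·ln(x₀/x_n) = (1/5)·ln(35.0/26.3) = (1/5)·ln(1.331) = 0.05716.
ζ = δ/√(4π² + δ²) = 0.05716/√(39.48 + 0.00327) = 0.05716/6.283 = 0.009096.
c = ζ · 2√(km) = 0.009096 × 2√(3160000 × 1950) = 0.009096 × 157000 = 1428 N·s/m.

1430 N·s/m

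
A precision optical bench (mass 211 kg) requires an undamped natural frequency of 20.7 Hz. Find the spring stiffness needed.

3570000 N/m

ω_n = 2πf_n = 2π × 20.7 = 130.1 rad/s.
k = m·ω_n² = 211 × 130.1² = 211 × 16920 = 3569000 N/m.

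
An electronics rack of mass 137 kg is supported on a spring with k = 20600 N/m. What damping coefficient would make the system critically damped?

c_c = 2√(k·m) = 2√(20600 × 137) = 2 × 1680 = 3360 N·s/m.

3360 N·s/m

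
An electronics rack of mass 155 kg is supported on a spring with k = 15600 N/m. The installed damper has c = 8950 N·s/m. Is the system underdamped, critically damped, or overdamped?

c_c = 2√(k·m) = 3110 N·s/m; ζ = c/c_c = 8950/3110 = 2.88.
Since ζ > 1 the system is overdamped.

overdamped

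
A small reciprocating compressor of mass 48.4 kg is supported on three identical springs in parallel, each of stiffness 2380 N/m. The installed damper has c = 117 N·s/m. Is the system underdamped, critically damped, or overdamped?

underdamped

Parallel springs add: k_eq = 3 × 2380 = 7140 N/m.
c_c = 2√(k_eq·m) = 1176 N·s/m; ζ = c/c_c = 117/1176 = 0.0995.
Since ζ < 1 the system is underdamped.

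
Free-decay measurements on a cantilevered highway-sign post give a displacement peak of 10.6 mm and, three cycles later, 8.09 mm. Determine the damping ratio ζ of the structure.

Logarithmic decrement δ = (1/n)·ln(x₀/x_n) = (1/3)·ln(10.6/8.09) = (1/3)·ln(1.310) = 0.09008.
ζ = δ/√(4π² + δ²) = 0.09008/√(39.48 + 0.00811) = 0.09008/6.284 = 0.01433.

0.0143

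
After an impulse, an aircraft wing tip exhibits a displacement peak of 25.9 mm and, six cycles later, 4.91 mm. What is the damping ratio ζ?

0.0441

Logarithmic decrement δ = (1/n)·ln(x₀/x_n) = (1/6)·ln(25.9/4.91) = (1/6)·ln(5.275) = 0.2772.
ζ = δ/√(4π² + δ²) = 0.2772/√(39.48 + 0.0768) = 0.2772/6.289 = 0.04407.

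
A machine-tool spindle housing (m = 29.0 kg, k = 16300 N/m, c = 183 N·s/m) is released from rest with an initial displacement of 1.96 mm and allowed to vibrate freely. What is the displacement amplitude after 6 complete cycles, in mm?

0.0124 mm

ζ = c/(2√(km)) = 183/(2√(16300 × 29.0)) = 183/1375 = 0.1331.
Logarithmic decrement δ = 2πζ/√(1 − ζ²) = 2π × 0.1331/√(1 − 0.0177) = 0.8437.
After n cycles, x_n/x₀ = e^(−nδ), so x_6 = 1.96 × e^(−6 × 0.8437) = 1.96 × 0.006332 = 0.01241 mm.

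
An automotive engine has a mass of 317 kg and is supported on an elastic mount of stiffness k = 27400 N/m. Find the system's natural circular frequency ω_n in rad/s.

ω_n = √(k/m) = √(27400/317) = √86.44 = 9.297 rad/s.

9.30 rad/s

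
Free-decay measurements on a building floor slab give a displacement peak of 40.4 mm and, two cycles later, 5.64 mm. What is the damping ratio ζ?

Logarithmic decrement δ = (1/n)·ln(x₀/x_n) = (1/2)·ln(40.4/5.64) = (1/2)·ln(7.163) = 0.9845.
ζ = δ/√(4π² + δ²) = 0.9845/√(39.48 + 0.969) = 0.9845/6.360 = 0.1548.

0.155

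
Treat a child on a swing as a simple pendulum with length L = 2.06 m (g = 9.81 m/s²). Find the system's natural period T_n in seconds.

2.88 s

For a simple pendulum ω_n = √(g/L) = √(9.81/2.06) = √4.762 = 2.182 rad/s.
T_n = 2π/ω_n = 6.283/2.182 = 2.879 s.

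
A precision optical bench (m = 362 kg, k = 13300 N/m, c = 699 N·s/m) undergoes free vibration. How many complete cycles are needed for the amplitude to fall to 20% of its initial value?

2 cycles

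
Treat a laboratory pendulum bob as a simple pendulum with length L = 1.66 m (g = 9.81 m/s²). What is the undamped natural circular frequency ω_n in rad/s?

2.43 rad/s

For a simple pendulum ω_n = √(g/L) = √(9.81/1.66) = √5.910 = 2.431 rad/s.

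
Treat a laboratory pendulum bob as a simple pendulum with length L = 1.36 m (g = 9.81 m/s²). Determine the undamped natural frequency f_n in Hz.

For a simple pendulum ω_n = √(g/L) = √(9.81/1.36) = √7.213 = 2.686 rad/s.
f_n = ω_n/(2π) = 2.686/6.283 = 0.4274 Hz.

0.427 Hz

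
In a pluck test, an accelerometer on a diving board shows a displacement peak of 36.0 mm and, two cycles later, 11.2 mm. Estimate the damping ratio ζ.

0.0925

Logarithmic decrement δ = (1/n)·ln(x₀/x_n) = (1/2)·ln(36.0/11.2) = (1/2)·ln(3.214) = 0.5838.
ζ = δ/√(4π² + δ²) = 0.5838/√(39.48 + 0.341) = 0.5838/6.310 = 0.09252.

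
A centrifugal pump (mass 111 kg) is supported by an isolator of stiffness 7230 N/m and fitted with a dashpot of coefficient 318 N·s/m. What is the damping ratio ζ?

0.177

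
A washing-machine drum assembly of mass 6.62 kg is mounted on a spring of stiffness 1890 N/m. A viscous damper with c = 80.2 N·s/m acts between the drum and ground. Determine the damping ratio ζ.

0.358

ω_n = √(k/m) = √(1890/6.62) = 16.90 rad/s.
Critical damping c_c = 2√(k·m) = 2√(1890 × 6.62) = 223.7 N·s/m, so ζ = c/c_c = 80.2/223.7 = 0.3585.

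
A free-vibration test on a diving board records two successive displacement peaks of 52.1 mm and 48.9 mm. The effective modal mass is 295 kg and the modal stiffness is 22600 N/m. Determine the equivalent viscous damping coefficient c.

Logarithmic decrement δ = (1/n)·ln(x₀/x_n) = (1/1)·ln(52.1/48.9) = (1/1)·ln(1.065) = 0.06339.
ζ = δ/√(4π² + δ²) = 0.06339/√(39.48 + 0.00402) = 0.06339/6.284 = 0.01009.
c = ζ · 2√(km) = 0.01009 × 2√(22600 × 295) = 0.01009 × 5164 = 52.10 N·s/m.

52.1 N·s/m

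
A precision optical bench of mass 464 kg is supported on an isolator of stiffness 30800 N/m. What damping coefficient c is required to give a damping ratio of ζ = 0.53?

c_c = 2√(k·m) = 2√(30800 × 464) = 7561 N·s/m.
c = ζ·c_c = 0.53 × 7561 = 4007 N·s/m.

4010 N·s/m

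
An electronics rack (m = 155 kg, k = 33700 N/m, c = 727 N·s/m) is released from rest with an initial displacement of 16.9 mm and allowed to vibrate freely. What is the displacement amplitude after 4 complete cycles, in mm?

ζ = c/(2√(km)) = 727/(2√(33700 × 155)) = 727/4571 = 0.1590.
Logarithmic decrement δ = 2πζ/√(1 − ζ²) = 2π × 0.1590/√(1 − 0.0253) = 1.012.
After n cycles, x_n/x₀ = e^(−nδ), so x_4 = 16.9 × e^(−4 × 1.012) = 16.9 × 0.01744 = 0.2948 mm.

0.295 mm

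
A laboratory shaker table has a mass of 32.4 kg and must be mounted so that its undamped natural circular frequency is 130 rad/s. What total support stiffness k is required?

k = m·ω_n² = 32.4 × 130.0² = 32.4 × 16900 = 547600 N/m.

548000 N/m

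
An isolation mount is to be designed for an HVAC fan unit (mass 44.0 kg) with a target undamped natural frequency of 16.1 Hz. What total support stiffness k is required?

ω_n = 2πf_n = 2π × 16.1 = 101.2 rad/s.
k = m·ω_n² = 44.0 × 101.2² = 44.0 × 10230 = 450300 N/m.

450000 N/m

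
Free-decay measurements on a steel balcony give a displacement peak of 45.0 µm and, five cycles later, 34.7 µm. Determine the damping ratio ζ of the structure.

0.00827

Logarithmic decrement δ = (1/n)·ln(x₀/x_n) = (1/5)·ln(45.0/34.7) = (1/5)·ln(1.297) = 0.05198.
ζ = δ/√(4π² + δ²) = 0.05198/√(39.48 + 0.00270) = 0.05198/6.283 = 0.008273.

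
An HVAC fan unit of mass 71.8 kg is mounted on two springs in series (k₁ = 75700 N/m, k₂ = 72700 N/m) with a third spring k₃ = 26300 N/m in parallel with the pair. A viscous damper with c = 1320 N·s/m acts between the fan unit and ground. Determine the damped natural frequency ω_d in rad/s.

Series pair: k_s = k₁k₂/(k₁+k₂) = (75700)(72700)/(75700 + 72700) = 37080 N/m. In parallel with k₃: k_eq = 37080 + 26300 = 63380 N/m.
ω_n = √(k_eq/m) = √(63380/71.8) = 29.71 rad/s.
Critical damping c_c = 2√(k_eq·m) = 2√(63380 × 71.8) = 4267 N·s/m, so ζ = c/c_c = 1320/4267 = 0.3094.
ω_d = ω_n√(1 − ζ²) = 29.71 × √(1 − 0.0957) = 28.25 rad/s.

28.3 rad/s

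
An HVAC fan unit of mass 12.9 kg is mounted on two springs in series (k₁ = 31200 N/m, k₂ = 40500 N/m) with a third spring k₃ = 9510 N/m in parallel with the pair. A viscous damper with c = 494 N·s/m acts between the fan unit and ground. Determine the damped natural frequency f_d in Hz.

6.63 Hz

Series pair: k_s = k₁k₂/(k₁+k₂) = (31200)(40500)/(31200 + 40500) = 17620 N/m. In parallel with k₃: k_eq = 17620 + 9510 = 27130 N/m.
ω_n = √(k_eq/m) = √(27130/12.9) = 45.86 rad/s.
Critical damping c_c = 2√(k_eq·m) = 2√(27130 × 12.9) = 1183 N·s/m, so ζ = c/c_c = 494/1183 = 0.4175.
ω_d = ω_n√(1 − ζ²) = 45.86 × √(1 − 0.174) = 41.67 rad/s.
f_d = ω_d/(2π) = 6.633 Hz.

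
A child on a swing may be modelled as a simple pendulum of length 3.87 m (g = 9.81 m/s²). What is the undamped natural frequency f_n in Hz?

0.253 Hz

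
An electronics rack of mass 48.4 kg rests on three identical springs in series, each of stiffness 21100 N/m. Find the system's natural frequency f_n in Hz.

1.92 Hz

Series springs: 1/k_eq = 3/21100, so k_eq = 21100/3 = 7033 N/m.
ω_n = √(k_eq/m) = √(7033/48.4) = √145.3 = 12.05 rad/s.
f_n = ω_n/(2π) = 12.05/6.283 = 1.919 Hz.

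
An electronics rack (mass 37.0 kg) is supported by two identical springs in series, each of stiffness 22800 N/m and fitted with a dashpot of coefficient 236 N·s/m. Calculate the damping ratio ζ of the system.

0.182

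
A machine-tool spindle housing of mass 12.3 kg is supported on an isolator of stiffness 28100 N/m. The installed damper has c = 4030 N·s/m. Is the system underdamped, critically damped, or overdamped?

overdamped

c_c = 2√(k·m) = 1176 N·s/m; ζ = c/c_c = 4030/1176 = 3.43.
Since ζ > 1 the system is overdamped.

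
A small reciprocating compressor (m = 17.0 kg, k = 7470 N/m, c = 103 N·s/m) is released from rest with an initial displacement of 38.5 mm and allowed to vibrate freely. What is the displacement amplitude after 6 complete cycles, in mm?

ζ = c/(2√(km)) = 103/(2√(7470 × 17.0)) = 103/712.7 = 0.1445.
Logarithmic decrement δ = 2πζ/√(1 − ζ²) = 2π × 0.1445/√(1 − 0.0209) = 0.9177.
After n cycles, x_n/x₀ = e^(−nδ), so x_6 = 38.5 × e^(−6 × 0.9177) = 38.5 × 0.004062 = 0.1564 mm.

0.156 mm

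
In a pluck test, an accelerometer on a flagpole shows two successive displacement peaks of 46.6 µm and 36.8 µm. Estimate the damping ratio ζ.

0.0376

Logarithmic decrement δ = (1/n)·ln(x₀/x_n) = (1/1)·ln(46.6/36.8) = (1/1)·ln(1.266) = 0.2361.
ζ = δ/√(4π² + δ²) = 0.2361/√(39.48 + 0.0557) = 0.2361/6.288 = 0.03755.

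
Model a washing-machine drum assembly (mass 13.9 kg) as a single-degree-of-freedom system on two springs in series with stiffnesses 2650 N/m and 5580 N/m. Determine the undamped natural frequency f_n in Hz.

1.81 Hz

Series springs: 1/k_eq = 1/2650 + 1/5580 = 0.0005566, so k_eq = 1797 N/m.
ω_n = √(k_eq/m) = √(1797/13.9) = √129.3 = 11.37 rad/s.
f_n = ω_n/(2π) = 11.37/6.283 = 1.809 Hz.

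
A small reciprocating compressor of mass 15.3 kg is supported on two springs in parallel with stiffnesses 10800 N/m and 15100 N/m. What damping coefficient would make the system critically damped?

Parallel springs add: k_eq = 10800 + 15100 = 25900 N/m.
c_c = 2√(k_eq·m) = 2√(25900 × 15.3) = 2 × 629.5 = 1259 N·s/m.

1260 N·s/m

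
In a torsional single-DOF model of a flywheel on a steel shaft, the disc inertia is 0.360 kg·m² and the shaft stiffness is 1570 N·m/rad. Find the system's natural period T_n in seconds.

0.0951 s

ω_n = √(k_t/J) = √(1570/0.360) = √4361 = 66.04 rad/s.
T_n = 2π/ω_n = 6.283/66.04 = 0.09514 s.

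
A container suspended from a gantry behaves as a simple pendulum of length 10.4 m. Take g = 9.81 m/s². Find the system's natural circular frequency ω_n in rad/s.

0.971 rad/s

For a simple pendulum ω_n = √(g/L) = √(9.81/10.4) = √0.9433 = 0.9712 rad/s.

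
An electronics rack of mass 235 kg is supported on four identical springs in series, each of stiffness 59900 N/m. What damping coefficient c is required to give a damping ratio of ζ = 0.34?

1280 N·s/m

Series springs: 1/k_eq = 4/59900, so k_eq = 59900/4 = 14970 N/m.
c_c = 2√(k_eq·m) = 2√(14970 × 235) = 3752 N·s/m.
c = ζ·c_c = 0.34 × 3752 = 1276 N·s/m.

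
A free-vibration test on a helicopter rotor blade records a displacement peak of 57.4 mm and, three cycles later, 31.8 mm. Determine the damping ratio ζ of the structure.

0.0313

Logarithmic decrement δ = (1/n)·ln(x₀/x_n) = (1/3)·ln(57.4/31.8) = (1/3)·ln(1.805) = 0.1969.
ζ = δ/√(4π² + δ²) = 0.1969/√(39.48 + 0.0388) = 0.1969/6.286 = 0.03132.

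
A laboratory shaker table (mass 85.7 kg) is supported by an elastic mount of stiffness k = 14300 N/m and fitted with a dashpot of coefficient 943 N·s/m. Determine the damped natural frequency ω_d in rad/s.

11.7 rad/s

ω_n = √(k/m) = √(14300/85.7) = 12.92 rad/s.
Critical damping c_c = 2√(k·m) = 2√(14300 × 85.7) = 2214 N·s/m, so ζ = c/c_c = 943/2214 = 0.4259.
ω_d = ω_n√(1 − ζ²) = 12.92 × √(1 − 0.181) = 11.69 rad/s.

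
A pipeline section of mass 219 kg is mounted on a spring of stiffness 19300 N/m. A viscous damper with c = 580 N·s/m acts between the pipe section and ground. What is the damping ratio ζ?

0.141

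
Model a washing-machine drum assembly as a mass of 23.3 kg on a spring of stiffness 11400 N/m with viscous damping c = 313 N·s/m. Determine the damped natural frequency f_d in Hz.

ω_n = √(k/m) = √(11400/23.3) = 22.12 rad/s.
Critical damping c_c = 2√(k·m) = 2√(11400 × 23.3) = 1031 N·s/m, so ζ = c/c_c = 313/1031 = 0.3037.
ω_d = ω_n√(1 − ζ²) = 22.12 × √(1 − 0.0922) = 21.08 rad/s.
f_d = ω_d/(2π) = 3.354 Hz.

3.35 Hz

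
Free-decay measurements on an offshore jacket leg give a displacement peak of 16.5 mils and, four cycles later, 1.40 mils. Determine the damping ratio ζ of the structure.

Logarithmic decrement δ = (1/n)·ln(x₀/x_n) = (1/4)·ln(16.5/1.40) = (1/4)·ln(11.79) = 0.6167.
ζ = δ/√(4π² + δ²) = 0.6167/√(39.48 + 0.380) = 0.6167/6.313 = 0.09768.

0.0977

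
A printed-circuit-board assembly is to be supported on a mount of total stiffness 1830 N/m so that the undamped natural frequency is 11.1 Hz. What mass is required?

ω_n = 2πf_n = 2π × 11.1 = 69.74 rad/s.
m = k/ω_n² = 1830/69.74² = 1830/4864 = 0.3762 kg.

0.376 kg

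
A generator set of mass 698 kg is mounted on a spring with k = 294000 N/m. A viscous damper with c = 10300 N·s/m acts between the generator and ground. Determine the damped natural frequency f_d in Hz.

3.05 Hz

ω_n = √(k/m) = √(294000/698) = 20.52 rad/s.
Critical damping c_c = 2√(k·m) = 2√(294000 × 698) = 28650 N·s/m, so ζ = c/c_c = 10300/28650 = 0.3595.
ω_d = ω_n√(1 − ζ²) = 20.52 × √(1 − 0.129) = 19.15 rad/s.
f_d = ω_d/(2π) = 3.048 Hz.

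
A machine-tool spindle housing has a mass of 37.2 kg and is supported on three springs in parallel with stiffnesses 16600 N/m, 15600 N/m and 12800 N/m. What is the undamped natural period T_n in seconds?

Parallel springs add: k_eq = 16600 + 15600 + 12800 = 45000 N/m.
ω_n = √(k_eq/m) = √(45000/37.2) = √1210 = 34.78 rad/s.
T_n = 2π/ω_n = 6.283/34.78 = 0.1807 s.

0.181 s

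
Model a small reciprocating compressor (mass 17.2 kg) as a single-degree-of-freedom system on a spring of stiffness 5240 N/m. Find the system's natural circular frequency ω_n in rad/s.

17.5 rad/s

ω_n = √(k/m) = √(5240/17.2) = √304.7 = 17.45 rad/s.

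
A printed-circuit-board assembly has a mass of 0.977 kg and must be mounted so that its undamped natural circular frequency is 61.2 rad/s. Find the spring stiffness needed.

k = m·ω_n² = 0.977 × 61.20² = 0.977 × 3745 = 3659 N/m.

3660 N/m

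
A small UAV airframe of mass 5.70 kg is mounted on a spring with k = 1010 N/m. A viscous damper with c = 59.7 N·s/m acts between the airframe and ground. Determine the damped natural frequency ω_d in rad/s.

ω_n = √(k/m) = √(1010/5.70) = 13.31 rad/s.
Critical damping c_c = 2√(k·m) = 2√(1010 × 5.70) = 151.7 N·s/m, so ζ = c/c_c = 59.7/151.7 = 0.3934.
ω_d = ω_n√(1 − ζ²) = 13.31 × √(1 − 0.155) = 12.24 rad/s.

12.2 rad/s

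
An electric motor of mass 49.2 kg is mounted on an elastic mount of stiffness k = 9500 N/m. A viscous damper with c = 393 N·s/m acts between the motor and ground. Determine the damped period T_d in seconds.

ω_n = √(k/m) = √(9500/49.2) = 13.90 rad/s.
Critical damping c_c = 2√(k·m) = 2√(9500 × 49.2) = 1367 N·s/m, so ζ = c/c_c = 393/1367 = 0.2874.
ω_d = ω_n√(1 − ζ²) = 13.90 × √(1 − 0.0826) = 13.31 rad/s.
T_d = 2π/ω_d = 0.4721 s.

0.472 s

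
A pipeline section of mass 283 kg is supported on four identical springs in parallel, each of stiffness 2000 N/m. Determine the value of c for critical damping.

Parallel springs add: k_eq = 4 × 2000 = 8000 N/m.
c_c = 2√(k_eq·m) = 2√(8000 × 283) = 2 × 1505 = 3009 N·s/m.

3010 N·s/m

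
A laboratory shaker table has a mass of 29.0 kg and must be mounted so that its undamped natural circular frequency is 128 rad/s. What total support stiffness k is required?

k = m·ω_n² = 29.0 × 128.0² = 29.0 × 16380 = 475100 N/m.

475000 N/m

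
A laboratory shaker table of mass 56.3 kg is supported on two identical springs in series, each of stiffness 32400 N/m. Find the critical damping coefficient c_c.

Series springs: 1/k_eq = 2/32400, so k_eq = 32400/2 = 16200 N/m.
c_c = 2√(k_eq·m) = 2√(16200 × 56.3) = 2 × 955.0 = 1910 N·s/m.

1910 N·s/m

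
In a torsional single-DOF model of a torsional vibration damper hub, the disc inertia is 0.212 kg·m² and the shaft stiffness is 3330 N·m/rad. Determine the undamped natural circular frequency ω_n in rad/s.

ω_n = √(k_t/J) = √(3330/0.212) = √15710 = 125.3 rad/s.

125 rad/s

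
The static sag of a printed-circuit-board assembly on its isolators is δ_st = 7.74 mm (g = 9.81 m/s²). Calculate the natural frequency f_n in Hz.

5.67 Hz

ω_n = √(g/δ_st) = √(9.81/0.00774) = √1267 = 35.60 rad/s.
f_n = ω_n/(2π) = 35.60/6.283 = 5.666 Hz.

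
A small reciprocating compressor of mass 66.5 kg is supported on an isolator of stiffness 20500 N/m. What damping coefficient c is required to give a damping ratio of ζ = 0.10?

c_c = 2√(k·m) = 2√(20500 × 66.5) = 2335 N·s/m.
c = ζ·c_c = 0.10 × 2335 = 233.5 N·s/m.

234 N·s/m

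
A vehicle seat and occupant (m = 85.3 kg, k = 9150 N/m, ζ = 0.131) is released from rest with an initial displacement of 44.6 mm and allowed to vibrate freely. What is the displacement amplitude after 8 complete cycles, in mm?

Logarithmic decrement δ = 2πζ/√(1 − ζ²) = 2π × 0.1310/√(1 − 0.0172) = 0.8303.
After n cycles, x_n/x₀ = e^(−nδ), so x_8 = 44.6 × e^(−8 × 0.8303) = 44.6 × 0.001304 = 0.05818 mm.

0.0582 mm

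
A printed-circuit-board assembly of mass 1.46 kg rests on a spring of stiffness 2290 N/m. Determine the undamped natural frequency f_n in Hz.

ω_n = √(k/m) = √(2290/1.46) = √1568 = 39.60 rad/s.
f_n = ω_n/(2π) = 39.60/6.283 = 6.303 Hz.

6.30 Hz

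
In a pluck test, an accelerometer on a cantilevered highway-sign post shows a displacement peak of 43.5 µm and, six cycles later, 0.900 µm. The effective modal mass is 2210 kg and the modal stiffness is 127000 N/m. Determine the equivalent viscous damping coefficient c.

Logarithmic decrement δ = (1/n)·ln(x₀/x_n) = (1/6)·ln(43.5/0.900) = (1/6)·ln(48.33) = 0.6464.
ζ = δ/√(4π² + δ²) = 0.6464/√(39.48 + 0.418) = 0.6464/6.316 = 0.1023.
c = ζ · 2√(km) = 0.1023 × 2√(127000 × 2210) = 0.1023 × 33510 = 3429 N·s/m.

3430 N·s/m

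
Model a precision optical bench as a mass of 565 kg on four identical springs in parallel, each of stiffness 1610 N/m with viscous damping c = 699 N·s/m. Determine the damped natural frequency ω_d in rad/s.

Parallel springs add: k_eq = 4 × 1610 = 6440 N/m.
ω_n = √(k_eq/m) = √(6440/565) = 3.376 rad/s.
Critical damping c_c = 2√(k_eq·m) = 2√(6440 × 565) = 3815 N·s/m, so ζ = c/c_c = 699/3815 = 0.1832.
ω_d = ω_n√(1 − ζ²) = 3.376 × √(1 − 0.0336) = 3.319 rad/s.

3.32 rad/s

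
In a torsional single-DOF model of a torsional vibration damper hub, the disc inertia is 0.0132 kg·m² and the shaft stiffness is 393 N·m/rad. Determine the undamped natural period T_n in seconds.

0.0364 s

ω_n = √(k_t/J) = √(393/0.0132) = √29770 = 172.5 rad/s.
T_n = 2π/ω_n = 6.283/172.5 = 0.03641 s.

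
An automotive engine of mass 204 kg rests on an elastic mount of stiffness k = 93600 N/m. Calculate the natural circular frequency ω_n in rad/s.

21.4 rad/s

ω_n = √(k/m) = √(93600/204) = √458.8 = 21.42 rad/s.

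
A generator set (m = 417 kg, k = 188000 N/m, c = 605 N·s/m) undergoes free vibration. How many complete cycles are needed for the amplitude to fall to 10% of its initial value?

11 cycles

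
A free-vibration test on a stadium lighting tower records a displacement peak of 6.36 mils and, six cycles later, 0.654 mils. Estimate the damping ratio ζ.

Logarithmic decrement δ = (1/n)·ln(x₀/x_n) = (1/6)·ln(6.36/0.654) = (1/6)·ln(9.725) = 0.3791.
ζ = δ/√(4π² + δ²) = 0.3791/√(39.48 + 0.144) = 0.3791/6.295 = 0.06023.

0.0602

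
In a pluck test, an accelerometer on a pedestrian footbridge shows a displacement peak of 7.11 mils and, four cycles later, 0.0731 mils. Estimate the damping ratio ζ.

0.179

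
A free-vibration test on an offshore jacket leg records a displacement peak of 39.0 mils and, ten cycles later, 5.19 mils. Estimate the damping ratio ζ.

0.0321

Logarithmic decrement δ = (1/n)·ln(x₀/x_n) = (1/10)·ln(39.0/5.19) = (1/10)·ln(7.514) = 0.2017.
ζ = δ/√(4π² + δ²) = 0.2017/√(39.48 + 0.0407) = 0.2017/6.286 = 0.03208.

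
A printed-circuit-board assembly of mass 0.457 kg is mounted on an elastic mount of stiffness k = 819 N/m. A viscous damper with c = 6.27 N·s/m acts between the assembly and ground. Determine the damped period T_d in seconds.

0.150 s

ω_n = √(k/m) = √(819.0/0.457) = 42.33 rad/s.
Critical damping c_c = 2√(k·m) = 2√(819.0 × 0.457) = 38.69 N·s/m, so ζ = c/c_c = 6.27/38.69 = 0.1620.
ω_d = ω_n√(1 − ζ²) = 42.33 × √(1 − 0.0263) = 41.77 rad/s.
T_d = 2π/ω_d = 0.1504 s.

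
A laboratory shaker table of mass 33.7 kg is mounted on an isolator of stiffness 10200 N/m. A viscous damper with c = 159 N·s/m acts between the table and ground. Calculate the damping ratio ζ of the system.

ω_n = √(k/m) = √(10200/33.7) = 17.40 rad/s.
Critical damping c_c = 2√(k·m) = 2√(10200 × 33.7) = 1173 N·s/m, so ζ = c/c_c = 159/1173 = 0.1356.

0.136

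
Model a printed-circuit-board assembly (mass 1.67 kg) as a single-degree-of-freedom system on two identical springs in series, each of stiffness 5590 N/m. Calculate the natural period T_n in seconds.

0.154 s

Series springs: 1/k_eq = 2/5590, so k_eq = 5590/2 = 2795 N/m.
ω_n = √(k_eq/m) = √(2795/1.67) = √1674 = 40.91 rad/s.
T_n = 2π/ω_n = 6.283/40.91 = 0.1536 s.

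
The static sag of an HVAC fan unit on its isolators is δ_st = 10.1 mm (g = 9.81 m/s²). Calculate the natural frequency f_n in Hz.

ω_n = √(g/δ_st) = √(9.81/0.0101) = √971.3 = 31.17 rad/s.
f_n = ω_n/(2π) = 31.17/6.283 = 4.960 Hz.

4.96 Hz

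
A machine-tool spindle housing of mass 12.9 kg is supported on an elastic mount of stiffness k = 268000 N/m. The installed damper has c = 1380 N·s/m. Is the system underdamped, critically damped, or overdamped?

underdamped

c_c = 2√(k·m) = 3719 N·s/m; ζ = c/c_c = 1380/3719 = 0.371.
Since ζ < 1 the system is underdamped.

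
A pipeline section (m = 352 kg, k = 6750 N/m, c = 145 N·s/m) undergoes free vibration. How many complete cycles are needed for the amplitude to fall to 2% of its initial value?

ζ = c/(2√(km)) = 145/(2√(6750 × 352)) = 145/3083 = 0.04703.
Logarithmic decrement δ = 2πζ/√(1 − ζ²) = 2π × 0.04703/√(1 − 0.00221) = 0.2959.
x_n/x₀ = e^(−nδ) ≤ 0.02; take ln: n ≥ ln(1/0.02)/δ = 3.912/0.2959 = 13.22.
So 14 complete cycles are required.

14 cycles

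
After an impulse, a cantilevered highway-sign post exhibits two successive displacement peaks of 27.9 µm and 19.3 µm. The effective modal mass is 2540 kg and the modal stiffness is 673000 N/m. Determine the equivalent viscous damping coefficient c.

4840 N·s/m

Logarithmic decrement δ = (1/n)·ln(x₀/x_n) = (1/1)·ln(27.9/19.3) = (1/1)·ln(1.446) = 0.3685.
ζ = δ/√(4π² + δ²) = 0.3685/√(39.48 + 0.136) = 0.3685/6.294 = 0.05855.
c = ζ · 2√(km) = 0.05855 × 2√(673000 × 2540) = 0.05855 × 82690 = 4842 N·s/m.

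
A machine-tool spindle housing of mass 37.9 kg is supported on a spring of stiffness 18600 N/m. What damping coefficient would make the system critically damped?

c_c = 2√(k·m) = 2√(18600 × 37.9) = 2 × 839.6 = 1679 N·s/m.

1680 N·s/m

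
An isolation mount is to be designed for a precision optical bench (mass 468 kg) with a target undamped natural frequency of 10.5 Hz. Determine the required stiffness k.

ω_n = 2πf_n = 2π × 10.5 = 65.97 rad/s.
k = m·ω_n² = 468 × 65.97² = 468 × 4352 = 2037000 N/m.

2040000 N/m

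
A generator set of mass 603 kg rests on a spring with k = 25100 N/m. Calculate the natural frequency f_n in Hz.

1.03 Hz

ω_n = √(k/m) = √(25100/603) = √41.63 = 6.452 rad/s.
f_n = ω_n/(2π) = 6.452/6.283 = 1.027 Hz.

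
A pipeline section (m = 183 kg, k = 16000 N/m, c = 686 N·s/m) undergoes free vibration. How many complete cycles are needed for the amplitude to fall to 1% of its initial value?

4 cycles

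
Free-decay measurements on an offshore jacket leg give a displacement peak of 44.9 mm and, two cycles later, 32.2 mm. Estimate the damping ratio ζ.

0.0264

Logarithmic decrement δ = (1/n)·ln(x₀/x_n) = (1/2)·ln(44.9/32.2) = (1/2)·ln(1.394) = 0.1662.
ζ = δ/√(4π² + δ²) = 0.1662/√(39.48 + 0.0276) = 0.1662/6.285 = 0.02645.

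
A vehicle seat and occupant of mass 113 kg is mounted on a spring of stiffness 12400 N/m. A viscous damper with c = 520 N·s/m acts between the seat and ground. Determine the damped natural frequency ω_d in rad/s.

ω_n = √(k/m) = √(12400/113) = 10.48 rad/s.
Critical damping c_c = 2√(k·m) = 2√(12400 × 113) = 2367 N·s/m, so ζ = c/c_c = 520/2367 = 0.2196.
ω_d = ω_n√(1 − ζ²) = 10.48 × √(1 − 0.0482) = 10.22 rad/s.

10.2 rad/s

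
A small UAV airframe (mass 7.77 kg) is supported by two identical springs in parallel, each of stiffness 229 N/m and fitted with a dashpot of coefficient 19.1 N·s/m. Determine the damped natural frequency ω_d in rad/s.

7.58 rad/s

Parallel springs add: k_eq = 2 × 229 = 458.0 N/m.
ω_n = √(k_eq/m) = √(458.0/7.77) = 7.678 rad/s.
Critical damping c_c = 2√(k_eq·m) = 2√(458.0 × 7.77) = 119.3 N·s/m, so ζ = c/c_c = 19.1/119.3 = 0.1601.
ω_d = ω_n√(1 − ζ²) = 7.678 × √(1 − 0.0256) = 7.579 rad/s.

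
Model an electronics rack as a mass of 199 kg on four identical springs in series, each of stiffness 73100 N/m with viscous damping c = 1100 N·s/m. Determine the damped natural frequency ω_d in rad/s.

Series springs: 1/k_eq = 4/73100, so k_eq = 73100/4 = 18280 N/m.
ω_n = √(k_eq/m) = √(18280/199) = 9.583 rad/s.
Critical damping c_c = 2√(k_eq·m) = 2√(18280 × 199) = 3814 N·s/m, so ζ = c/c_c = 1100/3814 = 0.2884.
ω_d = ω_n√(1 − ζ²) = 9.583 × √(1 − 0.0832) = 9.176 rad/s.

9.18 rad/s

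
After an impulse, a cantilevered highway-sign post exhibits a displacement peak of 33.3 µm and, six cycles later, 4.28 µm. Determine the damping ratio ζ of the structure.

0.0543

Logarithmic decrement δ = (1/n)·ln(x₀/x_n) = (1/6)·ln(33.3/4.28) = (1/6)·ln(7.780) = 0.3419.
ζ = δ/√(4π² + δ²) = 0.3419/√(39.48 + 0.117) = 0.3419/6.292 = 0.05434.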